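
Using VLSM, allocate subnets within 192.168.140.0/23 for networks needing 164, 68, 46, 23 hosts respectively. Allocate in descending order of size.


164 hosts -> /24 (254 usable): 192.168.140.0/24
68 hosts -> /25 (126 usable): 192.168.141.0/25
46 hosts -> /26 (62 usable): 192.168.141.128/26
23 hosts -> /27 (30 usable): 192.168.141.192/27
Allocation: 192.168.140.0/24 (164 hosts, 254 usable); 192.168.141.0/25 (68 hosts, 126 usable); 192.168.141.128/26 (46 hosts, 62 usable); 192.168.141.192/27 (23 hosts, 30 usable)


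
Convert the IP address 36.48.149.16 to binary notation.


36 = 00100100
48 = 00110000
149 = 10010101
16 = 00010000
Binary: 00100100.00110000.10010101.00010000


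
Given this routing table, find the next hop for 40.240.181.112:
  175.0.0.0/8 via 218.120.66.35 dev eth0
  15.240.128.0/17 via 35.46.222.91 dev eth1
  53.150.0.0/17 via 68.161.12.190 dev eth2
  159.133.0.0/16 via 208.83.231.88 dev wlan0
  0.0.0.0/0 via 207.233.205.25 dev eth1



Longest prefix match for 40.240.181.112:
  /8 175.0.0.0: no
  /17 15.240.128.0: no
  /17 53.150.0.0: no
  /16 159.133.0.0: no
  /0 0.0.0.0: MATCH
Selected: next-hop 207.233.205.25 via eth1 (matched /0)


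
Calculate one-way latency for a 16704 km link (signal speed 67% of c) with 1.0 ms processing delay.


Speed = 0.67 * 3e5 km/s = 201000 km/s
Propagation delay = 16704 / 201000 = 0.0831 s = 83.1045 ms
Processing delay = 1.0 ms
Total one-way latency = 84.1045 ms


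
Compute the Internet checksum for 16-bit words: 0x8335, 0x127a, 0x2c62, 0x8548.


Sum all words (with carry folding):
+ 0x8335 = 0x8335
+ 0x127a = 0x95af
+ 0x2c62 = 0xc211
+ 0x8548 = 0x475a
One's complement: ~0x475a
Checksum = 0xb8a5


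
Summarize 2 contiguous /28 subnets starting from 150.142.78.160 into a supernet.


Original prefix: /28
Number of subnets: 2 = 2^1
New prefix = 28 - 1 = 27
Supernet: 150.142.78.160/27


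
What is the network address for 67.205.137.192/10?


IP:   01000011.11001101.10001001.11000000
Mask: 11111111.11000000.00000000.00000000
AND operation:
Net:  01000011.11000000.00000000.00000000
Network: 67.192.0.0/10


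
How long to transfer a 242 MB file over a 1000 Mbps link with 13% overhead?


Effective throughput = 1000 * (1 - 13/100) = 870 Mbps
File size in Mb = 242 * 8 = 1936 Mb
Time = 1936 / 870
Time = 2.2253 seconds


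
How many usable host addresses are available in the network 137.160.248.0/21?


Host bits = 32 - 21 = 11
Total addresses = 2^11 = 2048
Usable = total - 2 (network and broadcast)
Usable hosts: 2046


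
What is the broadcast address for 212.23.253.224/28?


Network: 212.23.253.224/28
Host bits = 4
Set all host bits to 1:
Broadcast: 212.23.253.239


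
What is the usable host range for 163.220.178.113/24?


Network: 163.220.178.0
Broadcast: 163.220.178.255
First usable = network + 1
Last usable = broadcast - 1
Range: 163.220.178.1 to 163.220.178.254


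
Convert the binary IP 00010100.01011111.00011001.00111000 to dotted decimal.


00010100 = 20
01011111 = 95
00011001 = 25
00111000 = 56
IP: 20.95.25.56


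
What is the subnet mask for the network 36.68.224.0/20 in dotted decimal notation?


/20 means 20 network bits, 12 host bits
Binary: 11111111111111111111000000000000
Mask: 255.255.240.0


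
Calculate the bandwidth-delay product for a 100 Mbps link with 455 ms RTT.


BDP = bandwidth * RTT
= 100 Mbps * 455 ms
= 100 * 1e6 * 455 / 1000 bits
= 45500000 bits
= 5687500 bytes
= 5554.1992 KB
BDP = 45500000 bits (5687500 bytes)


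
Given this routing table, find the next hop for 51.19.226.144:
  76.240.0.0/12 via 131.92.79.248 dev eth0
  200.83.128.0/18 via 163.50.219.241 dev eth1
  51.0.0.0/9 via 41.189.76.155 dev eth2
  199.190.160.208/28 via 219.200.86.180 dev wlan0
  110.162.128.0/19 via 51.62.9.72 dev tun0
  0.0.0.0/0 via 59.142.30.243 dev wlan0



Longest prefix match for 51.19.226.144:
  /12 76.240.0.0: no
  /18 200.83.128.0: no
  /9 51.0.0.0: MATCH
  /28 199.190.160.208: no
  /19 110.162.128.0: no
  /0 0.0.0.0: MATCH
Selected: next-hop 41.189.76.155 via eth2 (matched /9)


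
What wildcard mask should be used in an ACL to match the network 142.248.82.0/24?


Subnet mask: 255.255.255.0
Wildcard = 255.255.255.255 - subnet mask
255 - 255 = 0
255 - 255 = 0
255 - 255 = 0
255 - 0 = 255
Wildcard: 0.0.0.255


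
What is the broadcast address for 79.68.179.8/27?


Network: 79.68.179.0/27
Host bits = 5
Set all host bits to 1:
Broadcast: 79.68.179.31


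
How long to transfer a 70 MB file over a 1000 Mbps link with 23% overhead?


Effective throughput = 1000 * (1 - 23/100) = 770 Mbps
File size in Mb = 70 * 8 = 560 Mb
Time = 560 / 770
Time = 0.7273 seconds


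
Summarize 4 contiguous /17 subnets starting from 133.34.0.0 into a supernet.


Original prefix: /17
Number of subnets: 4 = 2^2
New prefix = 17 - 2 = 15
Supernet: 133.34.0.0/15


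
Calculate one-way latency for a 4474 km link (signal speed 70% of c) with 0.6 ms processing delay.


Speed = 0.7 * 3e5 km/s = 210000 km/s
Propagation delay = 4474 / 210000 = 0.0213 s = 21.3048 ms
Processing delay = 0.6 ms
Total one-way latency = 21.9048 ms


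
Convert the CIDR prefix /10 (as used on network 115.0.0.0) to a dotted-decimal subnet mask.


/10 means 10 network bits, 22 host bits
Binary: 11111111110000000000000000000000
Mask: 255.192.0.0


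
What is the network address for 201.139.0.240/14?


IP:   11001001.10001011.00000000.11110000
Mask: 11111111.11111100.00000000.00000000
AND operation:
Net:  11001001.10001000.00000000.00000000
Network: 201.136.0.0/14


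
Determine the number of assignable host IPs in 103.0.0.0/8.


Host bits = 32 - 8 = 24
Total addresses = 2^24 = 16777216
Usable = total - 2 (network and broadcast)
Usable hosts: 16777214


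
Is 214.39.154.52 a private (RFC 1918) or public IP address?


RFC 1918 private ranges:
  10.0.0.0/8 (10.0.0.0 - 10.255.255.255)
  172.16.0.0/12 (172.16.0.0 - 172.31.255.255)
  192.168.0.0/16 (192.168.0.0 - 192.168.255.255)
Public (not in any RFC 1918 range)


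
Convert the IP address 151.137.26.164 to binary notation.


151 = 10010111
137 = 10001001
26 = 00011010
164 = 10100100
Binary: 10010111.10001001.00011010.10100100


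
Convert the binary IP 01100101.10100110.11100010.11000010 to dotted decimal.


01100101 = 101
10100110 = 166
11100010 = 226
11000010 = 194
IP: 101.166.226.194


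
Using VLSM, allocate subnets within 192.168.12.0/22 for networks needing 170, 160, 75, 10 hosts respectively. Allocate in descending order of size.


170 hosts -> /24 (254 usable): 192.168.12.0/24
160 hosts -> /24 (254 usable): 192.168.13.0/24
75 hosts -> /25 (126 usable): 192.168.14.0/25
10 hosts -> /28 (14 usable): 192.168.14.128/28
Allocation: 192.168.12.0/24 (170 hosts, 254 usable); 192.168.13.0/24 (160 hosts, 254 usable); 192.168.14.0/25 (75 hosts, 126 usable); 192.168.14.128/28 (10 hosts, 14 usable)


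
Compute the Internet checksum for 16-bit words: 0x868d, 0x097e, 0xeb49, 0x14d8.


Sum all words (with carry folding):
+ 0x868d = 0x868d
+ 0x097e = 0x900b
+ 0xeb49 = 0x7b55
+ 0x14d8 = 0x902d
One's complement: ~0x902d
Checksum = 0x6fd2


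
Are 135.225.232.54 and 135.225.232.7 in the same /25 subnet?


Mask: 255.255.255.128
135.225.232.54 AND mask = 135.225.232.0
135.225.232.7 AND mask = 135.225.232.0
Yes, same subnet (135.225.232.0)


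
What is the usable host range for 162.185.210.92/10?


Network: 162.128.0.0
Broadcast: 162.191.255.255
First usable = network + 1
Last usable = broadcast - 1
Range: 162.128.0.1 to 162.191.255.254


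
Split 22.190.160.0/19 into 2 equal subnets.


New prefix = 19 + 1 = 20
Each subnet has 4096 addresses
  22.190.160.0/20
  22.190.176.0/20
Subnets: 22.190.160.0/20, 22.190.176.0/20


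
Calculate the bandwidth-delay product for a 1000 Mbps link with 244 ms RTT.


BDP = bandwidth * RTT
= 1000 Mbps * 244 ms
= 1000 * 1e6 * 244 / 1000 bits
= 244000000 bits
= 30500000 bytes
= 29785.1562 KB
BDP = 244000000 bits (30500000 bytes)


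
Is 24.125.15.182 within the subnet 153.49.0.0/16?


Subnet network: 153.49.0.0
Test IP AND mask: 24.125.0.0
No, 24.125.15.182 is not in 153.49.0.0/16


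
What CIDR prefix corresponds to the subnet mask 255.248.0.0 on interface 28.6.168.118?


Binary: 11111111.11111000.00000000.00000000
Count leading 1s
Prefix: /13


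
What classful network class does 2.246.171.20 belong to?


First octet: 2
Binary: 00000010
0xxxxxxx -> Class A (1-126)
Class A, default mask 255.0.0.0 (/8)


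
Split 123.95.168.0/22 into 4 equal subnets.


New prefix = 22 + 2 = 24
Each subnet has 256 addresses
  123.95.168.0/24
  123.95.169.0/24
  123.95.170.0/24
  123.95.171.0/24
Subnets: 123.95.168.0/24, 123.95.169.0/24, 123.95.170.0/24, 123.95.171.0/24


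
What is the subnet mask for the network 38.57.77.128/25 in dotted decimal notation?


/25 means 25 network bits, 7 host bits
Binary: 11111111111111111111111110000000
Mask: 255.255.255.128


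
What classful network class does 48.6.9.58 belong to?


First octet: 48
Binary: 00110000
0xxxxxxx -> Class A (1-126)
Class A, default mask 255.0.0.0 (/8)


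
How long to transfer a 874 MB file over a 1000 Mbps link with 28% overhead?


Effective throughput = 1000 * (1 - 28/100) = 720 Mbps
File size in Mb = 874 * 8 = 6992 Mb
Time = 6992 / 720
Time = 9.7111 seconds


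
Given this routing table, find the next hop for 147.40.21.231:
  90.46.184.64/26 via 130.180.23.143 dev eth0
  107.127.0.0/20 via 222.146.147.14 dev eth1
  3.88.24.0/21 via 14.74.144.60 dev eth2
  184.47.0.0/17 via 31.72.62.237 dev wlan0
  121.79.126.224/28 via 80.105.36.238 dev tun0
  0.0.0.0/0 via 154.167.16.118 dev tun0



Longest prefix match for 147.40.21.231:
  /26 90.46.184.64: no
  /20 107.127.0.0: no
  /21 3.88.24.0: no
  /17 184.47.0.0: no
  /28 121.79.126.224: no
  /0 0.0.0.0: MATCH
Selected: next-hop 154.167.16.118 via tun0 (matched /0)


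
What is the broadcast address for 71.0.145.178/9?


Network: 71.0.0.0/9
Host bits = 23
Set all host bits to 1:
Broadcast: 71.127.255.255


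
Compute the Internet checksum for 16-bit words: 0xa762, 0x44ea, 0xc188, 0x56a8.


Sum all words (with carry folding):
+ 0xa762 = 0xa762
+ 0x44ea = 0xec4c
+ 0xc188 = 0xadd5
+ 0x56a8 = 0x047e
One's complement: ~0x047e
Checksum = 0xfb81


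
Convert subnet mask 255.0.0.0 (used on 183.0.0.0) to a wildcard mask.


Subnet mask: 255.0.0.0
Wildcard = 255.255.255.255 - subnet mask
255 - 255 = 0
255 - 0 = 255
255 - 0 = 255
255 - 0 = 255
Wildcard: 0.255.255.255


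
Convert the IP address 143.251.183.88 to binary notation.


143 = 10001111
251 = 11111011
183 = 10110111
88 = 01011000
Binary: 10001111.11111011.10110111.01011000


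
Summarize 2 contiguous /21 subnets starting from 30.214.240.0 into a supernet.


Original prefix: /21
Number of subnets: 2 = 2^1
New prefix = 21 - 1 = 20
Supernet: 30.214.240.0/20


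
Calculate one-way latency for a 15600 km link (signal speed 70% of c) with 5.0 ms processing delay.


Speed = 0.7 * 3e5 km/s = 210000 km/s
Propagation delay = 15600 / 210000 = 0.0743 s = 74.2857 ms
Processing delay = 5.0 ms
Total one-way latency = 79.2857 ms


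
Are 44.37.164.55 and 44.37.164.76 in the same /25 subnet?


Mask: 255.255.255.128
44.37.164.55 AND mask = 44.37.164.0
44.37.164.76 AND mask = 44.37.164.0
Yes, same subnet (44.37.164.0)


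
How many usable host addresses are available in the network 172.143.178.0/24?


Host bits = 32 - 24 = 8
Total addresses = 2^8 = 256
Usable = total - 2 (network and broadcast)
Usable hosts: 254


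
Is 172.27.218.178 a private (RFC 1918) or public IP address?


RFC 1918 private ranges:
  10.0.0.0/8 (10.0.0.0 - 10.255.255.255)
  172.16.0.0/12 (172.16.0.0 - 172.31.255.255)
  192.168.0.0/16 (192.168.0.0 - 192.168.255.255)
Private (in 172.16.0.0/12)


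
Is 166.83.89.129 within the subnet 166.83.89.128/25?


Subnet network: 166.83.89.128
Test IP AND mask: 166.83.89.128
Yes, 166.83.89.129 is in 166.83.89.128/25


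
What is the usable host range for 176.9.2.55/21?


Network: 176.9.0.0
Broadcast: 176.9.7.255
First usable = network + 1
Last usable = broadcast - 1
Range: 176.9.0.1 to 176.9.7.254


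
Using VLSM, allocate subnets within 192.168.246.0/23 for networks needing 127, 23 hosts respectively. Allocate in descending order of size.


127 hosts -> /24 (254 usable): 192.168.246.0/24
23 hosts -> /27 (30 usable): 192.168.247.0/27
Allocation: 192.168.246.0/24 (127 hosts, 254 usable); 192.168.247.0/27 (23 hosts, 30 usable)


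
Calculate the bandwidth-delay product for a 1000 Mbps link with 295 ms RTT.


BDP = bandwidth * RTT
= 1000 Mbps * 295 ms
= 1000 * 1e6 * 295 / 1000 bits
= 295000000 bits
= 36875000 bytes
= 36010.7422 KB
BDP = 295000000 bits (36875000 bytes)


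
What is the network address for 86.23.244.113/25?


IP:   01010110.00010111.11110100.01110001
Mask: 11111111.11111111.11111111.10000000
AND operation:
Net:  01010110.00010111.11110100.00000000
Network: 86.23.244.0/25


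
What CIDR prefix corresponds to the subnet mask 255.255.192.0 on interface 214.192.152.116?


Binary: 11111111.11111111.11000000.00000000
Count leading 1s
Prefix: /18


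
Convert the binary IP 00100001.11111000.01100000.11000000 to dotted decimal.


00100001 = 33
11111000 = 248
01100000 = 96
11000000 = 192
IP: 33.248.96.192


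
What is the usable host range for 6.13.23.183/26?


Network: 6.13.23.128
Broadcast: 6.13.23.191
First usable = network + 1
Last usable = broadcast - 1
Range: 6.13.23.129 to 6.13.23.190


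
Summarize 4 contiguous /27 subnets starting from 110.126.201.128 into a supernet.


Original prefix: /27
Number of subnets: 4 = 2^2
New prefix = 27 - 2 = 25
Supernet: 110.126.201.128/25


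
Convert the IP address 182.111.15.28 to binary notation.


182 = 10110110
111 = 01101111
15 = 00001111
28 = 00011100
Binary: 10110110.01101111.00001111.00011100


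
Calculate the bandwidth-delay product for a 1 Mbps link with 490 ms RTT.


BDP = bandwidth * RTT
= 1 Mbps * 490 ms
= 1 * 1e6 * 490 / 1000 bits
= 490000 bits
= 61250 bytes
= 59.8145 KB
BDP = 490000 bits (61250 bytes)


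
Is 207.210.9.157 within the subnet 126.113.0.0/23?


Subnet network: 126.113.0.0
Test IP AND mask: 207.210.8.0
No, 207.210.9.157 is not in 126.113.0.0/23


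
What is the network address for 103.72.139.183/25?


IP:   01100111.01001000.10001011.10110111
Mask: 11111111.11111111.11111111.10000000
AND operation:
Net:  01100111.01001000.10001011.10000000
Network: 103.72.139.128/25


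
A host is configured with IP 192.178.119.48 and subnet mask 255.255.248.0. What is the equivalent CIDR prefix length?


Binary: 11111111.11111111.11111000.00000000
Count leading 1s
Prefix: /21


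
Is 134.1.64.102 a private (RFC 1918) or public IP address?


RFC 1918 private ranges:
  10.0.0.0/8 (10.0.0.0 - 10.255.255.255)
  172.16.0.0/12 (172.16.0.0 - 172.31.255.255)
  192.168.0.0/16 (192.168.0.0 - 192.168.255.255)
Public (not in any RFC 1918 range)


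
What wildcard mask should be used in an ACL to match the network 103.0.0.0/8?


Subnet mask: 255.0.0.0
Wildcard = 255.255.255.255 - subnet mask
255 - 255 = 0
255 - 0 = 255
255 - 0 = 255
255 - 0 = 255
Wildcard: 0.255.255.255


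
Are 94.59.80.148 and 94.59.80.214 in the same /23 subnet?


Mask: 255.255.254.0
94.59.80.148 AND mask = 94.59.80.0
94.59.80.214 AND mask = 94.59.80.0
Yes, same subnet (94.59.80.0)


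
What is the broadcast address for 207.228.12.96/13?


Network: 207.224.0.0/13
Host bits = 19
Set all host bits to 1:
Broadcast: 207.231.255.255


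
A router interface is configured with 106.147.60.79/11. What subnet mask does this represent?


/11 means 11 network bits, 21 host bits
Binary: 11111111111000000000000000000000
Mask: 255.224.0.0


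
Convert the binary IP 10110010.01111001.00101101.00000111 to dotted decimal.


10110010 = 178
01111001 = 121
00101101 = 45
00000111 = 7
IP: 178.121.45.7


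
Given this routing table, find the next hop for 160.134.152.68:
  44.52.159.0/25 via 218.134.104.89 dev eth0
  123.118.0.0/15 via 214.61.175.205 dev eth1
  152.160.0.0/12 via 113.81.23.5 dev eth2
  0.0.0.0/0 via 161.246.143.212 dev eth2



Longest prefix match for 160.134.152.68:
  /25 44.52.159.0: no
  /15 123.118.0.0: no
  /12 152.160.0.0: no
  /0 0.0.0.0: MATCH
Selected: next-hop 161.246.143.212 via eth2 (matched /0)


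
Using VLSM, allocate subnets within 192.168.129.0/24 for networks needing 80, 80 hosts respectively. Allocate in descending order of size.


80 hosts -> /25 (126 usable): 192.168.129.0/25
80 hosts -> /25 (126 usable): 192.168.129.128/25
Allocation: 192.168.129.0/25 (80 hosts, 126 usable); 192.168.129.128/25 (80 hosts, 126 usable)


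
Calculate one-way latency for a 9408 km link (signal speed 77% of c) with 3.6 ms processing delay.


Speed = 0.77 * 3e5 km/s = 231000 km/s
Propagation delay = 9408 / 231000 = 0.0407 s = 40.7273 ms
Processing delay = 3.6 ms
Total one-way latency = 44.3273 ms


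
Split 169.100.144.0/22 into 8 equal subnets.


New prefix = 22 + 3 = 25
Each subnet has 128 addresses
  169.100.144.0/25
  169.100.144.128/25
  169.100.145.0/25
  169.100.145.128/25
  169.100.146.0/25
  169.100.146.128/25
  169.100.147.0/25
  169.100.147.128/25
Subnets: 169.100.144.0/25, 169.100.144.128/25, 169.100.145.0/25, 169.100.145.128/25, 169.100.146.0/25, 169.100.146.128/25, 169.100.147.0/25, 169.100.147.128/25


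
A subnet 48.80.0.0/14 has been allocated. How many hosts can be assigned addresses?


Host bits = 32 - 14 = 18
Total addresses = 2^18 = 262144
Usable = total - 2 (network and broadcast)
Usable hosts: 262142


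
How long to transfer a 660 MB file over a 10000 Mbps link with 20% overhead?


Effective throughput = 10000 * (1 - 20/100) = 8000 Mbps
File size in Mb = 660 * 8 = 5280 Mb
Time = 5280 / 8000
Time = 0.66 seconds


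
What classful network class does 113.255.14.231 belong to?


First octet: 113
Binary: 01110001
0xxxxxxx -> Class A (1-126)
Class A, default mask 255.0.0.0 (/8)


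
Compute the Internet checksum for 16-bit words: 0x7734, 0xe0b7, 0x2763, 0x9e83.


Sum all words (with carry folding):
+ 0x7734 = 0x7734
+ 0xe0b7 = 0x57ec
+ 0x2763 = 0x7f4f
+ 0x9e83 = 0x1dd3
One's complement: ~0x1dd3
Checksum = 0xe22c


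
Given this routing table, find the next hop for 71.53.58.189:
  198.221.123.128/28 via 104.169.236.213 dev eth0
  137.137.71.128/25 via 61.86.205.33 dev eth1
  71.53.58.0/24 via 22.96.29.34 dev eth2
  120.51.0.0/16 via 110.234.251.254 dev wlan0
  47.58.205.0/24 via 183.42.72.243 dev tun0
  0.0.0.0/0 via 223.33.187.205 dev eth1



Longest prefix match for 71.53.58.189:
  /28 198.221.123.128: no
  /25 137.137.71.128: no
  /24 71.53.58.0: MATCH
  /16 120.51.0.0: no
  /24 47.58.205.0: no
  /0 0.0.0.0: MATCH
Selected: next-hop 22.96.29.34 via eth2 (matched /24)


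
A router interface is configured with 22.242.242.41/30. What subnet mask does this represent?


/30 means 30 network bits, 2 host bits
Binary: 11111111111111111111111111111100
Mask: 255.255.255.252


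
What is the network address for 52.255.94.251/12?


IP:   00110100.11111111.01011110.11111011
Mask: 11111111.11110000.00000000.00000000
AND operation:
Net:  00110100.11110000.00000000.00000000
Network: 52.240.0.0/12


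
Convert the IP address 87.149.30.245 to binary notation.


87 = 01010111
149 = 10010101
30 = 00011110
245 = 11110101
Binary: 01010111.10010101.00011110.11110101


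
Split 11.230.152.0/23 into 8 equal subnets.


New prefix = 23 + 3 = 26
Each subnet has 64 addresses
  11.230.152.0/26
  11.230.152.64/26
  11.230.152.128/26
  11.230.152.192/26
  11.230.153.0/26
  11.230.153.64/26
  11.230.153.128/26
  11.230.153.192/26
Subnets: 11.230.152.0/26, 11.230.152.64/26, 11.230.152.128/26, 11.230.152.192/26, 11.230.153.0/26, 11.230.153.64/26, 11.230.153.128/26, 11.230.153.192/26


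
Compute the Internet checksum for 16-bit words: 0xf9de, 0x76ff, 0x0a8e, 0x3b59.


Sum all words (with carry folding):
+ 0xf9de = 0xf9de
+ 0x76ff = 0x70de
+ 0x0a8e = 0x7b6c
+ 0x3b59 = 0xb6c5
One's complement: ~0xb6c5
Checksum = 0x493a


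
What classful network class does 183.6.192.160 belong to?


First octet: 183
Binary: 10110111
10xxxxxx -> Class B (128-191)
Class B, default mask 255.255.0.0 (/16)


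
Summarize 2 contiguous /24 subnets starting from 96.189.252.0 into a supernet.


Original prefix: /24
Number of subnets: 2 = 2^1
New prefix = 24 - 1 = 23
Supernet: 96.189.252.0/23


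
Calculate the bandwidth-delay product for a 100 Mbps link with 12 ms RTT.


BDP = bandwidth * RTT
= 100 Mbps * 12 ms
= 100 * 1e6 * 12 / 1000 bits
= 1200000 bits
= 150000 bytes
= 146.4844 KB
BDP = 1200000 bits (150000 bytes)


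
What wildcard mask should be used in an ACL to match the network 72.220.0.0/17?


Subnet mask: 255.255.128.0
Wildcard = 255.255.255.255 - subnet mask
255 - 255 = 0
255 - 255 = 0
255 - 128 = 127
255 - 0 = 255
Wildcard: 0.0.127.255


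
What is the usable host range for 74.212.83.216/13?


Network: 74.208.0.0
Broadcast: 74.215.255.255
First usable = network + 1
Last usable = broadcast - 1
Range: 74.208.0.1 to 74.215.255.254


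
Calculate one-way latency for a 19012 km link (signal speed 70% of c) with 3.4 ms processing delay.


Speed = 0.7 * 3e5 km/s = 210000 km/s
Propagation delay = 19012 / 210000 = 0.0905 s = 90.5333 ms
Processing delay = 3.4 ms
Total one-way latency = 93.9333 ms


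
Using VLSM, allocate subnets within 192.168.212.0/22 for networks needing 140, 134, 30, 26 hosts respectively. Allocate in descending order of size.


140 hosts -> /24 (254 usable): 192.168.212.0/24
134 hosts -> /24 (254 usable): 192.168.213.0/24
30 hosts -> /27 (30 usable): 192.168.214.0/27
26 hosts -> /27 (30 usable): 192.168.214.32/27
Allocation: 192.168.212.0/24 (140 hosts, 254 usable); 192.168.213.0/24 (134 hosts, 254 usable); 192.168.214.0/27 (30 hosts, 30 usable); 192.168.214.32/27 (26 hosts, 30 usable)


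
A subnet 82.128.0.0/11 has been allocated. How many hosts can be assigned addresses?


Host bits = 32 - 11 = 21
Total addresses = 2^21 = 2097152
Usable = total - 2 (network and broadcast)
Usable hosts: 2097150


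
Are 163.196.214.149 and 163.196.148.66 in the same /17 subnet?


Mask: 255.255.128.0
163.196.214.149 AND mask = 163.196.128.0
163.196.148.66 AND mask = 163.196.128.0
Yes, same subnet (163.196.128.0)


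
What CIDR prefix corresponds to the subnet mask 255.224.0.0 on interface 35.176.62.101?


Binary: 11111111.11100000.00000000.00000000
Count leading 1s
Prefix: /11


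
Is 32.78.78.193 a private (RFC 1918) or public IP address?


RFC 1918 private ranges:
  10.0.0.0/8 (10.0.0.0 - 10.255.255.255)
  172.16.0.0/12 (172.16.0.0 - 172.31.255.255)
  192.168.0.0/16 (192.168.0.0 - 192.168.255.255)
Public (not in any RFC 1918 range)


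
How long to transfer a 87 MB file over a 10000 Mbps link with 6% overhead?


Effective throughput = 10000 * (1 - 6/100) = 9400 Mbps
File size in Mb = 87 * 8 = 696 Mb
Time = 696 / 9400
Time = 0.074 seconds


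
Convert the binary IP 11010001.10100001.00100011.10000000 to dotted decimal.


11010001 = 209
10100001 = 161
00100011 = 35
10000000 = 128
IP: 209.161.35.128


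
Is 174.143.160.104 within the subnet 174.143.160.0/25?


Subnet network: 174.143.160.0
Test IP AND mask: 174.143.160.0
Yes, 174.143.160.104 is in 174.143.160.0/25


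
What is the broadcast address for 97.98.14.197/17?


Network: 97.98.0.0/17
Host bits = 15
Set all host bits to 1:
Broadcast: 97.98.127.255


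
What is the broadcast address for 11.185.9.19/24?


Network: 11.185.9.0/24
Host bits = 8
Set all host bits to 1:
Broadcast: 11.185.9.255


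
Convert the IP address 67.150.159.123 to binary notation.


67 = 01000011
150 = 10010110
159 = 10011111
123 = 01111011
Binary: 01000011.10010110.10011111.01111011


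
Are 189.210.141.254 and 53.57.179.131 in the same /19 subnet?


Mask: 255.255.224.0
189.210.141.254 AND mask = 189.210.128.0
53.57.179.131 AND mask = 53.57.160.0
No, different subnets (189.210.128.0 vs 53.57.160.0)


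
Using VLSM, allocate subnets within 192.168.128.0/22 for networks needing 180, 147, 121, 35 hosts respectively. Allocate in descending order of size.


180 hosts -> /24 (254 usable): 192.168.128.0/24
147 hosts -> /24 (254 usable): 192.168.129.0/24
121 hosts -> /25 (126 usable): 192.168.130.0/25
35 hosts -> /26 (62 usable): 192.168.130.128/26
Allocation: 192.168.128.0/24 (180 hosts, 254 usable); 192.168.129.0/24 (147 hosts, 254 usable); 192.168.130.0/25 (121 hosts, 126 usable); 192.168.130.128/26 (35 hosts, 62 usable)


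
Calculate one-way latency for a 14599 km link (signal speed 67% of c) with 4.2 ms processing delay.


Speed = 0.67 * 3e5 km/s = 201000 km/s
Propagation delay = 14599 / 201000 = 0.0726 s = 72.6318 ms
Processing delay = 4.2 ms
Total one-way latency = 76.8318 ms


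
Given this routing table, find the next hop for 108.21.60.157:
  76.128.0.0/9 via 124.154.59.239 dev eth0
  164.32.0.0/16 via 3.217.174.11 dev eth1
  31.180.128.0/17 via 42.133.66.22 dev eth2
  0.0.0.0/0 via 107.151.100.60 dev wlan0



Longest prefix match for 108.21.60.157:
  /9 76.128.0.0: no
  /16 164.32.0.0: no
  /17 31.180.128.0: no
  /0 0.0.0.0: MATCH
Selected: next-hop 107.151.100.60 via wlan0 (matched /0)


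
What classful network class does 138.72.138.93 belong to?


First octet: 138
Binary: 10001010
10xxxxxx -> Class B (128-191)
Class B, default mask 255.255.0.0 (/16)


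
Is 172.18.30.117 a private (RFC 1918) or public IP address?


RFC 1918 private ranges:
  10.0.0.0/8 (10.0.0.0 - 10.255.255.255)
  172.16.0.0/12 (172.16.0.0 - 172.31.255.255)
  192.168.0.0/16 (192.168.0.0 - 192.168.255.255)
Private (in 172.16.0.0/12)


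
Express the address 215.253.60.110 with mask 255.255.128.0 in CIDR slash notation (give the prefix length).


Binary: 11111111.11111111.10000000.00000000
Count leading 1s
Prefix: /17


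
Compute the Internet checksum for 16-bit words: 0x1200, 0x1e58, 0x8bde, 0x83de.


Sum all words (with carry folding):
+ 0x1200 = 0x1200
+ 0x1e58 = 0x3058
+ 0x8bde = 0xbc36
+ 0x83de = 0x4015
One's complement: ~0x4015
Checksum = 0xbfea


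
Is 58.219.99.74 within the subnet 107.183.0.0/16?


Subnet network: 107.183.0.0
Test IP AND mask: 58.219.0.0
No, 58.219.99.74 is not in 107.183.0.0/16


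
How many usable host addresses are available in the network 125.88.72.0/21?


Host bits = 32 - 21 = 11
Total addresses = 2^11 = 2048
Usable = total - 2 (network and broadcast)
Usable hosts: 2046


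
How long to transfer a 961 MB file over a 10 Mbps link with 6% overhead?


Effective throughput = 10 * (1 - 6/100) = 9.4 Mbps
File size in Mb = 961 * 8 = 7688 Mb
Time = 7688 / 9.4
Time = 817.8723 seconds


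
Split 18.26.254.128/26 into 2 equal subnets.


New prefix = 26 + 1 = 27
Each subnet has 32 addresses
  18.26.254.128/27
  18.26.254.160/27
Subnets: 18.26.254.128/27, 18.26.254.160/27


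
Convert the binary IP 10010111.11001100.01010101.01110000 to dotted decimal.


10010111 = 151
11001100 = 204
01010101 = 85
01110000 = 112
IP: 151.204.85.112


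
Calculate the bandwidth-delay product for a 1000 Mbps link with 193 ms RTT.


BDP = bandwidth * RTT
= 1000 Mbps * 193 ms
= 1000 * 1e6 * 193 / 1000 bits
= 193000000 bits
= 24125000 bytes
= 23559.5703 KB
BDP = 193000000 bits (24125000 bytes)


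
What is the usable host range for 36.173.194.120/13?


Network: 36.168.0.0
Broadcast: 36.175.255.255
First usable = network + 1
Last usable = broadcast - 1
Range: 36.168.0.1 to 36.175.255.254


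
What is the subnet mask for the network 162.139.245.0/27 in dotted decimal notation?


/27 means 27 network bits, 5 host bits
Binary: 11111111111111111111111111100000
Mask: 255.255.255.224


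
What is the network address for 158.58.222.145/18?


IP:   10011110.00111010.11011110.10010001
Mask: 11111111.11111111.11000000.00000000
AND operation:
Net:  10011110.00111010.11000000.00000000
Network: 158.58.192.0/18


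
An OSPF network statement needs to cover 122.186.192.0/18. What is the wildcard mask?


Subnet mask: 255.255.192.0
Wildcard = 255.255.255.255 - subnet mask
255 - 255 = 0
255 - 255 = 0
255 - 192 = 63
255 - 0 = 255
Wildcard: 0.0.63.255


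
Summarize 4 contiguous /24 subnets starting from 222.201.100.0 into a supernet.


Original prefix: /24
Number of subnets: 4 = 2^2
New prefix = 24 - 2 = 22
Supernet: 222.201.100.0/22


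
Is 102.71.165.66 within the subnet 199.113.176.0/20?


Subnet network: 199.113.176.0
Test IP AND mask: 102.71.160.0
No, 102.71.165.66 is not in 199.113.176.0/20


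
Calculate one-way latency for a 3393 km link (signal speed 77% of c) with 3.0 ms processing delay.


Speed = 0.77 * 3e5 km/s = 231000 km/s
Propagation delay = 3393 / 231000 = 0.0147 s = 14.6883 ms
Processing delay = 3.0 ms
Total one-way latency = 17.6883 ms


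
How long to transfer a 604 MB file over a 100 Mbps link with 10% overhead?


Effective throughput = 100 * (1 - 10/100) = 90 Mbps
File size in Mb = 604 * 8 = 4832 Mb
Time = 4832 / 90
Time = 53.6889 seconds


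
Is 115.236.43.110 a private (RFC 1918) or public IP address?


RFC 1918 private ranges:
  10.0.0.0/8 (10.0.0.0 - 10.255.255.255)
  172.16.0.0/12 (172.16.0.0 - 172.31.255.255)
  192.168.0.0/16 (192.168.0.0 - 192.168.255.255)
Public (not in any RFC 1918 range)


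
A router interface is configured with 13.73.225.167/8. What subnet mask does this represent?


/8 means 8 network bits, 24 host bits
Binary: 11111111000000000000000000000000
Mask: 255.0.0.0


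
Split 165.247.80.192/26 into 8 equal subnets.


New prefix = 26 + 3 = 29
Each subnet has 8 addresses
  165.247.80.192/29
  165.247.80.200/29
  165.247.80.208/29
  165.247.80.216/29
  165.247.80.224/29
  165.247.80.232/29
  165.247.80.240/29
  165.247.80.248/29
Subnets: 165.247.80.192/29, 165.247.80.200/29, 165.247.80.208/29, 165.247.80.216/29, 165.247.80.224/29, 165.247.80.232/29, 165.247.80.240/29, 165.247.80.248/29


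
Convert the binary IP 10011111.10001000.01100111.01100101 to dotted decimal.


10011111 = 159
10001000 = 136
01100111 = 103
01100101 = 101
IP: 159.136.103.101


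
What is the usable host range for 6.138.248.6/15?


Network: 6.138.0.0
Broadcast: 6.139.255.255
First usable = network + 1
Last usable = broadcast - 1
Range: 6.138.0.1 to 6.139.255.254


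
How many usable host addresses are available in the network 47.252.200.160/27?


Host bits = 32 - 27 = 5
Total addresses = 2^5 = 32
Usable = total - 2 (network and broadcast)
Usable hosts: 30


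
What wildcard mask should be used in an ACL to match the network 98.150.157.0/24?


Subnet mask: 255.255.255.0
Wildcard = 255.255.255.255 - subnet mask
255 - 255 = 0
255 - 255 = 0
255 - 255 = 0
255 - 0 = 255
Wildcard: 0.0.0.255


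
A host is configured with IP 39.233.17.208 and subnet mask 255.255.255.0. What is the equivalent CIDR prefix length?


Binary: 11111111.11111111.11111111.00000000
Count leading 1s
Prefix: /24


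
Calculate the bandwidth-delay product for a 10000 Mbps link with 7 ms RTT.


BDP = bandwidth * RTT
= 10000 Mbps * 7 ms
= 10000 * 1e6 * 7 / 1000 bits
= 70000000 bits
= 8750000 bytes
= 8544.9219 KB
BDP = 70000000 bits (8750000 bytes)


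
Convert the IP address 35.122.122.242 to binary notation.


35 = 00100011
122 = 01111010
122 = 01111010
242 = 11110010
Binary: 00100011.01111010.01111010.11110010


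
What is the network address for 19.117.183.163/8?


IP:   00010011.01110101.10110111.10100011
Mask: 11111111.00000000.00000000.00000000
AND operation:
Net:  00010011.00000000.00000000.00000000
Network: 19.0.0.0/8


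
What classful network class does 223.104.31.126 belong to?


First octet: 223
Binary: 11011111
110xxxxx -> Class C (192-223)
Class C, default mask 255.255.255.0 (/24)


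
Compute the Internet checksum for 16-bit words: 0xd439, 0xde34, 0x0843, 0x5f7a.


Sum all words (with carry folding):
+ 0xd439 = 0xd439
+ 0xde34 = 0xb26e
+ 0x0843 = 0xbab1
+ 0x5f7a = 0x1a2c
One's complement: ~0x1a2c
Checksum = 0xe5d3


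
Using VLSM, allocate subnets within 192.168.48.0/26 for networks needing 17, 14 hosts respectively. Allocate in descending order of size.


17 hosts -> /27 (30 usable): 192.168.48.0/27
14 hosts -> /28 (14 usable): 192.168.48.32/28
Allocation: 192.168.48.0/27 (17 hosts, 30 usable); 192.168.48.32/28 (14 hosts, 14 usable)


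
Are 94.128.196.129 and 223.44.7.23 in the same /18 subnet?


Mask: 255.255.192.0
94.128.196.129 AND mask = 94.128.192.0
223.44.7.23 AND mask = 223.44.0.0
No, different subnets (94.128.192.0 vs 223.44.0.0)


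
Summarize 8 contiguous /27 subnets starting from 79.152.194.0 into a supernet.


Original prefix: /27
Number of subnets: 8 = 2^3
New prefix = 27 - 3 = 24
Supernet: 79.152.194.0/24


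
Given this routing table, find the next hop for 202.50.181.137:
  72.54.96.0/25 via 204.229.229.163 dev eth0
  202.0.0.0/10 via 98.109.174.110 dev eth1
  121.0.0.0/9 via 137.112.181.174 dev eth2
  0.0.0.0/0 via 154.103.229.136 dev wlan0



Longest prefix match for 202.50.181.137:
  /25 72.54.96.0: no
  /10 202.0.0.0: MATCH
  /9 121.0.0.0: no
  /0 0.0.0.0: MATCH
Selected: next-hop 98.109.174.110 via eth1 (matched /10)


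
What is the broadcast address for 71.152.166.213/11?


Network: 71.128.0.0/11
Host bits = 21
Set all host bits to 1:
Broadcast: 71.159.255.255


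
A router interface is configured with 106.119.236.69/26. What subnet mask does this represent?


/26 means 26 network bits, 6 host bits
Binary: 11111111111111111111111111000000
Mask: 255.255.255.192


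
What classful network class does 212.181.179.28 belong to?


First octet: 212
Binary: 11010100
110xxxxx -> Class C (192-223)
Class C, default mask 255.255.255.0 (/24)


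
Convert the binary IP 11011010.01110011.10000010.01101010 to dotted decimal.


11011010 = 218
01110011 = 115
10000010 = 130
01101010 = 106
IP: 218.115.130.106


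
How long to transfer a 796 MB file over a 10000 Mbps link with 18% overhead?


Effective throughput = 10000 * (1 - 18/100) = 8200 Mbps
File size in Mb = 796 * 8 = 6368 Mb
Time = 6368 / 8200
Time = 0.7766 seconds


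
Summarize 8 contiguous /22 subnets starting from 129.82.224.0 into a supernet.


Original prefix: /22
Number of subnets: 8 = 2^3
New prefix = 22 - 3 = 19
Supernet: 129.82.224.0/19


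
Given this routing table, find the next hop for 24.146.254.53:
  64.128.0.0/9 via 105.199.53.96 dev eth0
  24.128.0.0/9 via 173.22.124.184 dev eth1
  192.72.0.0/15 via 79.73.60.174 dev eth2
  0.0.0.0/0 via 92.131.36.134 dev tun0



Longest prefix match for 24.146.254.53:
  /9 64.128.0.0: no
  /9 24.128.0.0: MATCH
  /15 192.72.0.0: no
  /0 0.0.0.0: MATCH
Selected: next-hop 173.22.124.184 via eth1 (matched /9)


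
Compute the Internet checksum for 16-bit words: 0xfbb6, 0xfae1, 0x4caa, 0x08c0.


Sum all words (with carry folding):
+ 0xfbb6 = 0xfbb6
+ 0xfae1 = 0xf698
+ 0x4caa = 0x4343
+ 0x08c0 = 0x4c03
One's complement: ~0x4c03
Checksum = 0xb3fc


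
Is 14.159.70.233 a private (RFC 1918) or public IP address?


RFC 1918 private ranges:
  10.0.0.0/8 (10.0.0.0 - 10.255.255.255)
  172.16.0.0/12 (172.16.0.0 - 172.31.255.255)
  192.168.0.0/16 (192.168.0.0 - 192.168.255.255)
Public (not in any RFC 1918 range)


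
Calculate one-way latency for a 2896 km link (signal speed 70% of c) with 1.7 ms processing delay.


Speed = 0.7 * 3e5 km/s = 210000 km/s
Propagation delay = 2896 / 210000 = 0.0138 s = 13.7905 ms
Processing delay = 1.7 ms
Total one-way latency = 15.4905 ms


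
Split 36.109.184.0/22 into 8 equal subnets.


New prefix = 22 + 3 = 25
Each subnet has 128 addresses
  36.109.184.0/25
  36.109.184.128/25
  36.109.185.0/25
  36.109.185.128/25
  36.109.186.0/25
  36.109.186.128/25
  36.109.187.0/25
  36.109.187.128/25
Subnets: 36.109.184.0/25, 36.109.184.128/25, 36.109.185.0/25, 36.109.185.128/25, 36.109.186.0/25, 36.109.186.128/25, 36.109.187.0/25, 36.109.187.128/25


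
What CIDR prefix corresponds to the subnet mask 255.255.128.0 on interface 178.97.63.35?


Binary: 11111111.11111111.10000000.00000000
Count leading 1s
Prefix: /17


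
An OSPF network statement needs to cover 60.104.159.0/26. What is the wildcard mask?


Subnet mask: 255.255.255.192
Wildcard = 255.255.255.255 - subnet mask
255 - 255 = 0
255 - 255 = 0
255 - 255 = 0
255 - 192 = 63
Wildcard: 0.0.0.63


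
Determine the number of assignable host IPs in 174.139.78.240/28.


Host bits = 32 - 28 = 4
Total addresses = 2^4 = 16
Usable = total - 2 (network and broadcast)
Usable hosts: 14


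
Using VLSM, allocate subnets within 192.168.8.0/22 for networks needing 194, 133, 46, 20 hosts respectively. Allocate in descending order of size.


194 hosts -> /24 (254 usable): 192.168.8.0/24
133 hosts -> /24 (254 usable): 192.168.9.0/24
46 hosts -> /26 (62 usable): 192.168.10.0/26
20 hosts -> /27 (30 usable): 192.168.10.64/27
Allocation: 192.168.8.0/24 (194 hosts, 254 usable); 192.168.9.0/24 (133 hosts, 254 usable); 192.168.10.0/26 (46 hosts, 62 usable); 192.168.10.64/27 (20 hosts, 30 usable)


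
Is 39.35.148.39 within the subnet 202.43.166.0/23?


Subnet network: 202.43.166.0
Test IP AND mask: 39.35.148.0
No, 39.35.148.39 is not in 202.43.166.0/23


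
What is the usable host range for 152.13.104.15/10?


Network: 152.0.0.0
Broadcast: 152.63.255.255
First usable = network + 1
Last usable = broadcast - 1
Range: 152.0.0.1 to 152.63.255.254


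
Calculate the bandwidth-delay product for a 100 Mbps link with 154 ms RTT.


BDP = bandwidth * RTT
= 100 Mbps * 154 ms
= 100 * 1e6 * 154 / 1000 bits
= 15400000 bits
= 1925000 bytes
= 1879.8828 KB
BDP = 15400000 bits (1925000 bytes)


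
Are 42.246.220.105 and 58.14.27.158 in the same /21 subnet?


Mask: 255.255.248.0
42.246.220.105 AND mask = 42.246.216.0
58.14.27.158 AND mask = 58.14.24.0
No, different subnets (42.246.216.0 vs 58.14.24.0)


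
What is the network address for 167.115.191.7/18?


IP:   10100111.01110011.10111111.00000111
Mask: 11111111.11111111.11000000.00000000
AND operation:
Net:  10100111.01110011.10000000.00000000
Network: 167.115.128.0/18


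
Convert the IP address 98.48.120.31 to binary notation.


98 = 01100010
48 = 00110000
120 = 01111000
31 = 00011111
Binary: 01100010.00110000.01111000.00011111


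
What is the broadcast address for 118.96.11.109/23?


Network: 118.96.10.0/23
Host bits = 9
Set all host bits to 1:
Broadcast: 118.96.11.255


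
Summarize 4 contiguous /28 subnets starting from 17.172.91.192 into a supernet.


Original prefix: /28
Number of subnets: 4 = 2^2
New prefix = 28 - 2 = 26
Supernet: 17.172.91.192/26


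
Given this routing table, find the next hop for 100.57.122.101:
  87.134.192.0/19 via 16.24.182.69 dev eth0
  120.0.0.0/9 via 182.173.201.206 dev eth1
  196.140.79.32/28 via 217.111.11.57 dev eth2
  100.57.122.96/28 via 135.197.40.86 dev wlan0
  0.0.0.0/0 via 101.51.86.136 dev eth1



Longest prefix match for 100.57.122.101:
  /19 87.134.192.0: no
  /9 120.0.0.0: no
  /28 196.140.79.32: no
  /28 100.57.122.96: MATCH
  /0 0.0.0.0: MATCH
Selected: next-hop 135.197.40.86 via wlan0 (matched /28)


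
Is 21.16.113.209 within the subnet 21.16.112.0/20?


Subnet network: 21.16.112.0
Test IP AND mask: 21.16.112.0
Yes, 21.16.113.209 is in 21.16.112.0/20


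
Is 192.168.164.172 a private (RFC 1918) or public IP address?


RFC 1918 private ranges:
  10.0.0.0/8 (10.0.0.0 - 10.255.255.255)
  172.16.0.0/12 (172.16.0.0 - 172.31.255.255)
  192.168.0.0/16 (192.168.0.0 - 192.168.255.255)
Private (in 192.168.0.0/16)


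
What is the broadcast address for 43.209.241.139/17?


Network: 43.209.128.0/17
Host bits = 15
Set all host bits to 1:
Broadcast: 43.209.255.255
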